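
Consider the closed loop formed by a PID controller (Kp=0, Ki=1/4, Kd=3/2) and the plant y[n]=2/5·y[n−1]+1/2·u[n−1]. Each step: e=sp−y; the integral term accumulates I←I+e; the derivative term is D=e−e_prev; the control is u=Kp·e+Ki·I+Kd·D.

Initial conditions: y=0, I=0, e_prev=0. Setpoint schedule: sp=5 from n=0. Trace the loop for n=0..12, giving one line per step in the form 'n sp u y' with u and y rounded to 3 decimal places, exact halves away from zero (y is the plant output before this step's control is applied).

(exact arithmetic carried between steps; '≈' marks a value shown rounded to 6 d.p. or computed from one; I and e_prev carry over from the previous line; the table rounds u and y to 3 d.p., halves away from zero)
n=0: y=0, sp=5, e=sp−y=5; I=5, D=e−e_prev=5; u=0·5+1/4·5+3/2·5=8.75; next y=2/5·0+1/2·8.75=4.375
n=1: y=4.375, sp=5, e=sp−y=0.625; I=5.625, D=e−e_prev=-4.375; u=0·0.625+1/4·5.625+3/2·(-4.375)=-5.15625; next y=2/5·4.375+1/2·(-5.15625)=-0.828125
n=2: y=-0.828125, sp=5, e=sp−y=5.828125; I=11.453125, D=e−e_prev=5.203125; u=0·5.828125+1/4·11.453125+3/2·5.203125≈10.667969; next y=2/5·(-0.828125)+1/2·10.667969≈5.002734
n=3: y≈5.002734, sp=5, e=sp−y≈-0.002734; I≈11.450391, D=e−e_prev≈-5.830859; u=0·(-0.002734)+1/4·11.450391+3/2·(-5.830859)≈-5.883691; next y=2/5·5.002734+1/2·(-5.883691)≈-0.940752
n=4: y≈-0.940752, sp=5, e=sp−y≈5.940752; I≈17.391143, D=e−e_prev≈5.943486; u=0·5.940752+1/4·17.391143+3/2·5.943486≈13.263015; next y=2/5·(-0.940752)+1/2·13.263015≈6.255207
n=5: y≈6.255207, sp=5, e=sp−y≈-1.255207; I≈16.135936, D=e−e_prev≈-7.195959; u=0·(-1.255207)+1/4·16.135936+3/2·(-7.195959)≈-6.759954; next y=2/5·6.255207+1/2·(-6.759954)≈-0.877894
n=6: y≈-0.877894, sp=5, e=sp−y≈5.877894; I≈22.013830, D=e−e_prev≈7.133101; u=0·5.877894+1/4·22.013830+3/2·7.133101≈16.203109; next y=2/5·(-0.877894)+1/2·16.203109≈7.750397
n=7: y≈7.750397, sp=5, e=sp−y≈-2.750397; I≈19.263433, D=e−e_prev≈-8.628291; u=0·(-2.750397)+1/4·19.263433+3/2·(-8.628291)≈-8.126579; next y=2/5·7.750397+1/2·(-8.126579)≈-0.963131
n=8: y≈-0.963131, sp=5, e=sp−y≈5.963131; I≈25.226564, D=e−e_prev≈8.713527; u=0·5.963131+1/4·25.226564+3/2·8.713527≈19.376932; next y=2/5·(-0.963131)+1/2·19.376932≈9.303214
n=9: y≈9.303214, sp=5, e=sp−y≈-4.303214; I≈20.923350, D=e−e_prev≈-10.266344; u=0·(-4.303214)+1/4·20.923350+3/2·(-10.266344)≈-10.168679; next y=2/5·9.303214+1/2·(-10.168679)≈-1.363054
n=10: y≈-1.363054, sp=5, e=sp−y≈6.363054; I≈27.286404, D=e−e_prev≈10.666268; u=0·6.363054+1/4·27.286404+3/2·10.666268≈22.821003; next y=2/5·(-1.363054)+1/2·22.821003≈10.865280
n=11: y≈10.865280, sp=5, e=sp−y≈-5.865280; I≈21.421124, D=e−e_prev≈-12.228334; u=0·(-5.865280)+1/4·21.421124+3/2·(-12.228334)≈-12.987220; next y=2/5·10.865280+1/2·(-12.987220)≈-2.147498
n=12: y≈-2.147498, sp=5, e=sp−y≈7.147498; I≈28.568622, D=e−e_prev≈13.012778; u=0·7.147498+1/4·28.568622+3/2·13.012778≈26.661322; next y=2/5·(-2.147498)+1/2·26.661322≈12.471662

0 5 8.750 0.000
1 5 -5.156 4.375
2 5 10.668 -0.828
3 5 -5.884 5.003
4 5 13.263 -0.941
5 5 -6.760 6.255
6 5 16.203 -0.878
7 5 -8.127 7.750
8 5 19.377 -0.963
9 5 -10.169 9.303
10 5 22.821 -1.363
11 5 -12.987 10.865
12 5 26.661 -2.147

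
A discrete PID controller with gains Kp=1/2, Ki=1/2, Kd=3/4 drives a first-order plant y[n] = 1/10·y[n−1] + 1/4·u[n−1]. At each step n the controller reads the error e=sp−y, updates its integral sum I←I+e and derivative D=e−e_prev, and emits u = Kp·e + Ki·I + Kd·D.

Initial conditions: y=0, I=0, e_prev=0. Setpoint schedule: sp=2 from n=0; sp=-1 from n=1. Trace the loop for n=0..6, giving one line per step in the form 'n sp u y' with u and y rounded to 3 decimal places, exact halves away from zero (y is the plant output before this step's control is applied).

0 2 3.500 0.000
1 -1 -3.781 0.875
2 -1 1.220 -0.858
3 -1 -2.036 0.219
4 -1 -0.602 -0.487
5 -1 -1.892 -0.199
6 -1 -1.562 -0.493

(exact arithmetic carried between steps; '≈' marks a value shown rounded to 6 d.p. or computed from one; I and e_prev carry over from the previous line; the table rounds u and y to 3 d.p., halves away from zero)
n=0: y=0, sp=2, e=sp−y=2; I=2, D=e−e_prev=2; u=1/2·2+1/2·2+3/4·2=3.5; next y=1/10·0+1/4·3.5=0.875
n=1: y=0.875, sp=-1, e=sp−y=-1.875; I=0.125, D=e−e_prev=-3.875; u=1/2·(-1.875)+1/2·0.125+3/4·(-3.875)=-3.78125; next y=1/10·0.875+1/4·(-3.78125)≈-0.857813
n=2: y≈-0.857813, sp=-1, e=sp−y≈-0.142188; I≈-0.017188, D=e−e_prev≈1.732813; u=1/2·(-0.142188)+1/2·(-0.017188)+3/4·1.732813≈1.219922; next y=1/10·(-0.857813)+1/4·1.219922≈0.219199
n=3: y≈0.219199, sp=-1, e=sp−y≈-1.219199; I≈-1.236387, D=e−e_prev≈-1.077012; u=1/2·(-1.219199)+1/2·(-1.236387)+3/4·(-1.077012)≈-2.035552; next y=1/10·0.219199+1/4·(-2.035552)≈-0.486968
n=4: y≈-0.486968, sp=-1, e=sp−y≈-0.513032; I≈-1.749419, D=e−e_prev≈0.706167; u=1/2·(-0.513032)+1/2·(-1.749419)+3/4·0.706167≈-0.601600; next y=1/10·(-0.486968)+1/4·(-0.601600)≈-0.199097
n=5: y≈-0.199097, sp=-1, e=sp−y≈-0.800903; I≈-2.550322, D=e−e_prev≈-0.287871; u=1/2·(-0.800903)+1/2·(-2.550322)+3/4·(-0.287871)≈-1.891516; next y=1/10·(-0.199097)+1/4·(-1.891516)≈-0.492789
n=6: y≈-0.492789, sp=-1, e=sp−y≈-0.507211; I≈-3.057533, D=e−e_prev≈0.293692; u=1/2·(-0.507211)+1/2·(-3.057533)+3/4·0.293692≈-1.562103; next y=1/10·(-0.492789)+1/4·(-1.562103)≈-0.439805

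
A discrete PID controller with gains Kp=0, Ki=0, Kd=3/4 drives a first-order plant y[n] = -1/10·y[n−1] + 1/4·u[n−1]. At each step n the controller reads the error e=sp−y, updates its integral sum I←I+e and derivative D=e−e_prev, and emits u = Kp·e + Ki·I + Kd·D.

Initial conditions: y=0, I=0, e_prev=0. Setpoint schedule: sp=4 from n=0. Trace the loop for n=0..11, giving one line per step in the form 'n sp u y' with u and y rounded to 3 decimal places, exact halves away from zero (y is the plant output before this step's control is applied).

(exact arithmetic carried between steps; '≈' marks a value shown rounded to 6 d.p. or computed from one; I and e_prev carry over from the previous line; the table rounds u and y to 3 d.p., halves away from zero)
n=0: y=0, sp=4, e=sp−y=4; I=4, D=e−e_prev=4; u=0·4+0·4+3/4·4=3; next y=-1/10·0+1/4·3=0.75
n=1: y=0.75, sp=4, e=sp−y=3.25; I=7.25, D=e−e_prev=-0.75; u=0·3.25+0·7.25+3/4·(-0.75)=-0.5625; next y=-1/10·0.75+1/4·(-0.5625)=-0.215625
n=2: y=-0.215625, sp=4, e=sp−y=4.215625; I=11.465625, D=e−e_prev=0.965625; u=0·4.215625+0·11.465625+3/4·0.965625≈0.724219; next y=-1/10·(-0.215625)+1/4·0.724219≈0.202617
n=3: y≈0.202617, sp=4, e=sp−y≈3.797383; I≈15.263008, D=e−e_prev≈-0.418242; u=0·3.797383+0·15.263008+3/4·(-0.418242)≈-0.313682; next y=-1/10·0.202617+1/4·(-0.313682)≈-0.098682
n=4: y≈-0.098682, sp=4, e=sp−y≈4.098682; I≈19.361690, D=e−e_prev≈0.301299; u=0·4.098682+0·19.361690+3/4·0.301299≈0.225974; next y=-1/10·(-0.098682)+1/4·0.225974≈0.066362
n=5: y≈0.066362, sp=4, e=sp−y≈3.933638; I≈23.295328, D=e−e_prev≈-0.165044; u=0·3.933638+0·23.295328+3/4·(-0.165044)≈-0.123783; next y=-1/10·0.066362+1/4·(-0.123783)≈-0.037582
n=6: y≈-0.037582, sp=4, e=sp−y≈4.037582; I≈27.332910, D=e−e_prev≈0.103944; u=0·4.037582+0·27.332910+3/4·0.103944≈0.077958; next y=-1/10·(-0.037582)+1/4·0.077958≈0.023248
n=7: y≈0.023248, sp=4, e=sp−y≈3.976752; I≈31.309662, D=e−e_prev≈-0.060830; u=0·3.976752+0·31.309662+3/4·(-0.060830)≈-0.045622; next y=-1/10·0.023248+1/4·(-0.045622)≈-0.013730
n=8: y≈-0.013730, sp=4, e=sp−y≈4.013730; I≈35.323393, D=e−e_prev≈0.036978; u=0·4.013730+0·35.323393+3/4·0.036978≈0.027733; next y=-1/10·(-0.013730)+1/4·0.027733≈0.008306
n=9: y≈0.008306, sp=4, e=sp−y≈3.991694; I≈39.315086, D=e−e_prev≈-0.022037; u=0·3.991694+0·39.315086+3/4·(-0.022037)≈-0.016528; next y=-1/10·0.008306+1/4·(-0.016528)≈-0.004963
n=10: y≈-0.004963, sp=4, e=sp−y≈4.004963; I≈43.320049, D=e−e_prev≈0.013269; u=0·4.004963+0·43.320049+3/4·0.013269≈0.009952; next y=-1/10·(-0.004963)+1/4·0.009952≈0.002984
n=11: y≈0.002984, sp=4, e=sp−y≈3.997016; I≈47.317065, D=e−e_prev≈-0.007947; u=0·3.997016+0·47.317065+3/4·(-0.007947)≈-0.005960; next y=-1/10·0.002984+1/4·(-0.005960)≈-0.001788

0 4 3.000 0.000
1 4 -0.563 0.750
2 4 0.724 -0.216
3 4 -0.314 0.203
4 4 0.226 -0.099
5 4 -0.124 0.066
6 4 0.078 -0.038
7 4 -0.046 0.023
8 4 0.028 -0.014
9 4 -0.017 0.008
10 4 0.010 -0.005
11 4 -0.006 0.003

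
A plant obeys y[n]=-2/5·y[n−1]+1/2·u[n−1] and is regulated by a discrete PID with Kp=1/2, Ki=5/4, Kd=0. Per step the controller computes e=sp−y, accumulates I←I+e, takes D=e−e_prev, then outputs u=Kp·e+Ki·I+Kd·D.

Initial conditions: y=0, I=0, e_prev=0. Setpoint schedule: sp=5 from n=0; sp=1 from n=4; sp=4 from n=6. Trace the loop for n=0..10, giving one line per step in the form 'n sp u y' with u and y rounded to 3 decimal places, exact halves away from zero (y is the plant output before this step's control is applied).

0 5 8.750 0.000
1 5 7.344 4.375
2 5 12.418 1.922
3 5 10.108 5.440
4 1 7.042 2.878
5 1 5.584 2.370
6 4 10.042 1.844
7 4 8.468 4.283
8 4 11.198 2.521
9 4 9.425 4.591
10 4 11.687 2.876

(exact arithmetic carried between steps; '≈' marks a value shown rounded to 6 d.p. or computed from one; I and e_prev carry over from the previous line; the table rounds u and y to 3 d.p., halves away from zero)
n=0: y=0, sp=5, e=sp−y=5; I=5, D=e−e_prev=5; u=1/2·5+5/4·5+0·5=8.75; next y=-2/5·0+1/2·8.75=4.375
n=1: y=4.375, sp=5, e=sp−y=0.625; I=5.625, D=e−e_prev=-4.375; u=1/2·0.625+5/4·5.625+0·(-4.375)=7.34375; next y=-2/5·4.375+1/2·7.34375=1.921875
n=2: y=1.921875, sp=5, e=sp−y=3.078125; I=8.703125, D=e−e_prev=2.453125; u=1/2·3.078125+5/4·8.703125+0·2.453125≈12.417969; next y=-2/5·1.921875+1/2·12.417969≈5.440234
n=3: y≈5.440234, sp=5, e=sp−y≈-0.440234; I≈8.262891, D=e−e_prev≈-3.518359; u=1/2·(-0.440234)+5/4·8.262891+0·(-3.518359)≈10.108496; next y=-2/5·5.440234+1/2·10.108496≈2.878154
n=4: y≈2.878154, sp=1, e=sp−y≈-1.878154; I≈6.384736, D=e−e_prev≈-1.437920; u=1/2·(-1.878154)+5/4·6.384736+0·(-1.437920)≈7.041843; next y=-2/5·2.878154+1/2·7.041843≈2.369660
n=5: y≈2.369660, sp=1, e=sp−y≈-1.369660; I≈5.015076, D=e−e_prev≈0.508494; u=1/2·(-1.369660)+5/4·5.015076+0·0.508494≈5.584016; next y=-2/5·2.369660+1/2·5.584016≈1.844144
n=6: y≈1.844144, sp=4, e=sp−y≈2.155856; I≈7.170933, D=e−e_prev≈3.525516; u=1/2·2.155856+5/4·7.170933+0·3.525516≈10.041594; next y=-2/5·1.844144+1/2·10.041594≈4.283139
n=7: y≈4.283139, sp=4, e=sp−y≈-0.283139; I≈6.887793, D=e−e_prev≈-2.438996; u=1/2·(-0.283139)+5/4·6.887793+0·(-2.438996)≈8.468172; next y=-2/5·4.283139+1/2·8.468172≈2.520830
n=8: y≈2.520830, sp=4, e=sp−y≈1.479170; I≈8.366963, D=e−e_prev≈1.762309; u=1/2·1.479170+5/4·8.366963+0·1.762309≈11.198289; next y=-2/5·2.520830+1/2·11.198289≈4.590812
n=9: y≈4.590812, sp=4, e=sp−y≈-0.590812; I≈7.776151, D=e−e_prev≈-2.069982; u=1/2·(-0.590812)+5/4·7.776151+0·(-2.069982)≈9.424782; next y=-2/5·4.590812+1/2·9.424782≈2.876066
n=10: y≈2.876066, sp=4, e=sp−y≈1.123934; I≈8.900085, D=e−e_prev≈1.714746; u=1/2·1.123934+5/4·8.900085+0·1.714746≈11.687073; next y=-2/5·2.876066+1/2·11.687073≈4.693110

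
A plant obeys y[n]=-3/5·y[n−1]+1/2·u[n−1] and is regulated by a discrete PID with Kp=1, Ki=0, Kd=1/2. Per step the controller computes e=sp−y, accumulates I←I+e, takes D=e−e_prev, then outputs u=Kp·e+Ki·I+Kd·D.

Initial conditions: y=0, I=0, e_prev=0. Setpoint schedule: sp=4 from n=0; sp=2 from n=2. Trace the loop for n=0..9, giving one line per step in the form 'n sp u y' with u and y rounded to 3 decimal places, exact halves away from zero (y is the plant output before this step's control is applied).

(exact arithmetic carried between steps; '≈' marks a value shown rounded to 6 d.p. or computed from one; I and e_prev carry over from the previous line; the table rounds u and y to 3 d.p., halves away from zero)
n=0: y=0, sp=4, e=sp−y=4; I=4, D=e−e_prev=4; u=1·4+0·4+1/2·4=6; next y=-3/5·0+1/2·6=3
n=1: y=3, sp=4, e=sp−y=1; I=5, D=e−e_prev=-3; u=1·1+0·5+1/2·(-3)=-0.5; next y=-3/5·3+1/2·(-0.5)=-2.05
n=2: y=-2.05, sp=2, e=sp−y=4.05; I=9.05, D=e−e_prev=3.05; u=1·4.05+0·9.05+1/2·3.05=5.575; next y=-3/5·(-2.05)+1/2·5.575=4.0175
n=3: y=4.0175, sp=2, e=sp−y=-2.0175; I=7.0325, D=e−e_prev=-6.0675; u=1·(-2.0175)+0·7.0325+1/2·(-6.0675)=-5.05125; next y=-3/5·4.0175+1/2·(-5.05125)=-4.936125
n=4: y=-4.936125, sp=2, e=sp−y=6.936125; I=13.968625, D=e−e_prev=8.953625; u=1·6.936125+0·13.968625+1/2·8.953625≈11.412938; next y=-3/5·(-4.936125)+1/2·11.412938≈8.668144
n=5: y≈8.668144, sp=2, e=sp−y≈-6.668144; I≈7.300481, D=e−e_prev≈-13.604269; u=1·(-6.668144)+0·7.300481+1/2·(-13.604269)≈-13.470278; next y=-3/5·8.668144+1/2·(-13.470278)≈-11.936025
n=6: y≈-11.936025, sp=2, e=sp−y≈13.936025; I≈21.236507, D=e−e_prev≈20.604169; u=1·13.936025+0·21.236507+1/2·20.604169≈24.238110; next y=-3/5·(-11.936025)+1/2·24.238110≈19.280670
n=7: y≈19.280670, sp=2, e=sp−y≈-17.280670; I≈3.955836, D=e−e_prev≈-31.216695; u=1·(-17.280670)+0·3.955836+1/2·(-31.216695)≈-32.889018; next y=-3/5·19.280670+1/2·(-32.889018)≈-28.012911
n=8: y≈-28.012911, sp=2, e=sp−y≈30.012911; I≈33.968747, D=e−e_prev≈47.293581; u=1·30.012911+0·33.968747+1/2·47.293581≈53.659702; next y=-3/5·(-28.012911)+1/2·53.659702≈43.637597
n=9: y≈43.637597, sp=2, e=sp−y≈-41.637597; I≈-7.668850, D=e−e_prev≈-71.650508; u=1·(-41.637597)+0·(-7.668850)+1/2·(-71.650508)≈-77.462852; next y=-3/5·43.637597+1/2·(-77.462852)≈-64.913984

0 4 6.000 0.000
1 4 -0.500 3.000
2 2 5.575 -2.050
3 2 -5.051 4.018
4 2 11.413 -4.936
5 2 -13.470 8.668
6 2 24.238 -11.936
7 2 -32.889 19.281
8 2 53.660 -28.013
9 2 -77.463 43.638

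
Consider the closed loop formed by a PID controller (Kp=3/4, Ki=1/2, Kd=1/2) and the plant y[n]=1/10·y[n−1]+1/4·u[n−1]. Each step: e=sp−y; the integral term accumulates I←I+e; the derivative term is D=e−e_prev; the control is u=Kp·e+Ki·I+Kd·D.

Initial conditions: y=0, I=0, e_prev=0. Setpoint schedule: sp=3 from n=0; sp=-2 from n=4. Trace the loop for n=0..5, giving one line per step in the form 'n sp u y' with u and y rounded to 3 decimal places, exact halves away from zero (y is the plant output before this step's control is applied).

0 3 5.250 0.000
1 3 2.953 1.313
2 3 5.228 0.870
3 3 5.154 1.394
4 -2 -2.590 1.428
5 -2 1.595 -0.505

(exact arithmetic carried between steps; '≈' marks a value shown rounded to 6 d.p. or computed from one; I and e_prev carry over from the previous line; the table rounds u and y to 3 d.p., halves away from zero)
n=0: y=0, sp=3, e=sp−y=3; I=3, D=e−e_prev=3; u=3/4·3+1/2·3+1/2·3=5.25; next y=1/10·0+1/4·5.25=1.3125
n=1: y=1.3125, sp=3, e=sp−y=1.6875; I=4.6875, D=e−e_prev=-1.3125; u=3/4·1.6875+1/2·4.6875+1/2·(-1.3125)=2.953125; next y=1/10·1.3125+1/4·2.953125≈0.869531
n=2: y≈0.869531, sp=3, e=sp−y≈2.130469; I≈6.817969, D=e−e_prev≈0.442969; u=3/4·2.130469+1/2·6.817969+1/2·0.442969≈5.228320; next y=1/10·0.869531+1/4·5.228320≈1.394033
n=3: y≈1.394033, sp=3, e=sp−y≈1.605967; I≈8.423936, D=e−e_prev≈-0.524502; u=3/4·1.605967+1/2·8.423936+1/2·(-0.524502)≈5.154192; next y=1/10·1.394033+1/4·5.154192≈1.427951
n=4: y≈1.427951, sp=-2, e=sp−y≈-3.427951; I≈4.995984, D=e−e_prev≈-5.033918; u=3/4·(-3.427951)+1/2·4.995984+1/2·(-5.033918)≈-2.589930; next y=1/10·1.427951+1/4·(-2.589930)≈-0.504687
n=5: y≈-0.504687, sp=-2, e=sp−y≈-1.495313; I≈3.500672, D=e−e_prev≈1.932639; u=3/4·(-1.495313)+1/2·3.500672+1/2·1.932639≈1.595171; next y=1/10·(-0.504687)+1/4·1.595171≈0.348324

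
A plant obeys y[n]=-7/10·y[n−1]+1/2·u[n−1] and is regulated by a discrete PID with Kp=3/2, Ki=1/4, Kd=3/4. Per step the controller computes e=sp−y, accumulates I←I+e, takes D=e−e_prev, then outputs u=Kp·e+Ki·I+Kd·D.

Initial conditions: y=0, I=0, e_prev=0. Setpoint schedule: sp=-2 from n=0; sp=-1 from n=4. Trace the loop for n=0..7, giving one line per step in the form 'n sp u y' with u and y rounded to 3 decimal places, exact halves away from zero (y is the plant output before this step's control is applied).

(exact arithmetic carried between steps; '≈' marks a value shown rounded to 6 d.p. or computed from one; I and e_prev carry over from the previous line; the table rounds u and y to 3 d.p., halves away from zero)
n=0: y=0, sp=-2, e=sp−y=-2; I=-2, D=e−e_prev=-2; u=3/2·(-2)+1/4·(-2)+3/4·(-2)=-5; next y=-7/10·0+1/2·(-5)=-2.5
n=1: y=-2.5, sp=-2, e=sp−y=0.5; I=-1.5, D=e−e_prev=2.5; u=3/2·0.5+1/4·(-1.5)+3/4·2.5=2.25; next y=-7/10·(-2.5)+1/2·2.25=2.875
n=2: y=2.875, sp=-2, e=sp−y=-4.875; I=-6.375, D=e−e_prev=-5.375; u=3/2·(-4.875)+1/4·(-6.375)+3/4·(-5.375)=-12.9375; next y=-7/10·2.875+1/2·(-12.9375)=-8.48125
n=3: y=-8.48125, sp=-2, e=sp−y=6.48125; I=0.10625, D=e−e_prev=11.35625; u=3/2·6.48125+1/4·0.10625+3/4·11.35625=18.265625; next y=-7/10·(-8.48125)+1/2·18.265625≈15.069688
n=4: y≈15.069688, sp=-1, e=sp−y≈-16.069688; I≈-15.963438, D=e−e_prev≈-22.550938; u=3/2·(-16.069688)+1/4·(-15.963438)+3/4·(-22.550938)≈-45.008594; next y=-7/10·15.069688+1/2·(-45.008594)≈-33.053078
n=5: y≈-33.053078, sp=-1, e=sp−y≈32.053078; I≈16.089641, D=e−e_prev≈48.122766; u=3/2·32.053078+1/4·16.089641+3/4·48.122766≈88.194102; next y=-7/10·(-33.053078)+1/2·88.194102≈67.234205
n=6: y≈67.234205, sp=-1, e=sp−y≈-68.234205; I≈-52.144565, D=e−e_prev≈-100.287284; u=3/2·(-68.234205)+1/4·(-52.144565)+3/4·(-100.287284)≈-190.602912; next y=-7/10·67.234205+1/2·(-190.602912)≈-142.365400
n=7: y≈-142.365400, sp=-1, e=sp−y≈141.365400; I≈89.220835, D=e−e_prev≈209.599605; u=3/2·141.365400+1/4·89.220835+3/4·209.599605≈391.553013; next y=-7/10·(-142.365400)+1/2·391.553013≈295.432286

0 -2 -5.000 0.000
1 -2 2.250 -2.500
2 -2 -12.938 2.875
3 -2 18.266 -8.481
4 -1 -45.009 15.070
5 -1 88.194 -33.053
6 -1 -190.603 67.234
7 -1 391.553 -142.365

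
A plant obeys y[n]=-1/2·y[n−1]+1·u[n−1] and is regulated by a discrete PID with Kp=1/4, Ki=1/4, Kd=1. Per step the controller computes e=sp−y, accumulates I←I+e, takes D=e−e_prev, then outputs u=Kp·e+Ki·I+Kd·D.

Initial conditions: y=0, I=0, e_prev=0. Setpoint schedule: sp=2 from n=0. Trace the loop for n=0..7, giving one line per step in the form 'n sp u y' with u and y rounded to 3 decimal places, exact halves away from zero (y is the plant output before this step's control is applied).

(exact arithmetic carried between steps; '≈' marks a value shown rounded to 6 d.p. or computed from one; I and e_prev carry over from the previous line; the table rounds u and y to 3 d.p., halves away from zero)
n=0: y=0, sp=2, e=sp−y=2; I=2, D=e−e_prev=2; u=1/4·2+1/4·2+1·2=3; next y=-1/2·0+1·3=3
n=1: y=3, sp=2, e=sp−y=-1; I=1, D=e−e_prev=-3; u=1/4·(-1)+1/4·1+1·(-3)=-3; next y=-1/2·3+1·(-3)=-4.5
n=2: y=-4.5, sp=2, e=sp−y=6.5; I=7.5, D=e−e_prev=7.5; u=1/4·6.5+1/4·7.5+1·7.5=11; next y=-1/2·(-4.5)+1·11=13.25
n=3: y=13.25, sp=2, e=sp−y=-11.25; I=-3.75, D=e−e_prev=-17.75; u=1/4·(-11.25)+1/4·(-3.75)+1·(-17.75)=-21.5; next y=-1/2·13.25+1·(-21.5)=-28.125
n=4: y=-28.125, sp=2, e=sp−y=30.125; I=26.375, D=e−e_prev=41.375; u=1/4·30.125+1/4·26.375+1·41.375=55.5; next y=-1/2·(-28.125)+1·55.5=69.5625
n=5: y=69.5625, sp=2, e=sp−y=-67.5625; I=-41.1875, D=e−e_prev=-97.6875; u=1/4·(-67.5625)+1/4·(-41.1875)+1·(-97.6875)=-124.875; next y=-1/2·69.5625+1·(-124.875)=-159.65625
n=6: y=-159.65625, sp=2, e=sp−y=161.65625; I=120.46875, D=e−e_prev=229.21875; u=1/4·161.65625+1/4·120.46875+1·229.21875=299.75; next y=-1/2·(-159.65625)+1·299.75=379.578125
n=7: y=379.578125, sp=2, e=sp−y=-377.578125; I=-257.109375, D=e−e_prev=-539.234375; u=1/4·(-377.578125)+1/4·(-257.109375)+1·(-539.234375)=-697.90625; next y=-1/2·379.578125+1·(-697.90625)≈-887.695313

0 2 3.000 0.000
1 2 -3.000 3.000
2 2 11.000 -4.500
3 2 -21.500 13.250
4 2 55.500 -28.125
5 2 -124.875 69.563
6 2 299.750 -159.656
7 2 -697.906 379.578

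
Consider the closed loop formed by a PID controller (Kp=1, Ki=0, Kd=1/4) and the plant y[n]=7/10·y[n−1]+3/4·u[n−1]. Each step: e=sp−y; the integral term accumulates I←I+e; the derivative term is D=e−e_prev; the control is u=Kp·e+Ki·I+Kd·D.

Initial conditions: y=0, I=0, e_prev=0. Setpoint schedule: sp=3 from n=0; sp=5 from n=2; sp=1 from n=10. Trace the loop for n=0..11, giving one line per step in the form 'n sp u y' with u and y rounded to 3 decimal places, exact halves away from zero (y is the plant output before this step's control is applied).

0 3 3.750 0.000
1 3 -0.516 2.813
2 5 4.226 1.582
3 5 0.050 4.277
4 5 2.280 3.031
5 5 0.968 3.832
6 5 1.698 3.408
7 5 1.278 3.659
8 5 1.515 3.520
9 5 1.380 3.600
10 1 -3.544 3.555
11 1 2.100 -0.169

(exact arithmetic carried between steps; '≈' marks a value shown rounded to 6 d.p. or computed from one; I and e_prev carry over from the previous line; the table rounds u and y to 3 d.p., halves away from zero)
n=0: y=0, sp=3, e=sp−y=3; I=3, D=e−e_prev=3; u=1·3+0·3+1/4·3=3.75; next y=7/10·0+3/4·3.75=2.8125
n=1: y=2.8125, sp=3, e=sp−y=0.1875; I=3.1875, D=e−e_prev=-2.8125; u=1·0.1875+0·3.1875+1/4·(-2.8125)=-0.515625; next y=7/10·2.8125+3/4·(-0.515625)≈1.582031
n=2: y≈1.582031, sp=5, e=sp−y≈3.417969; I≈6.605469, D=e−e_prev≈3.230469; u=1·3.417969+0·6.605469+1/4·3.230469≈4.225586; next y=7/10·1.582031+3/4·4.225586≈4.276611
n=3: y≈4.276611, sp=5, e=sp−y≈0.723389; I≈7.328857, D=e−e_prev≈-2.694580; u=1·0.723389+0·7.328857+1/4·(-2.694580)≈0.049744; next y=7/10·4.276611+3/4·0.049744≈3.030936
n=4: y≈3.030936, sp=5, e=sp−y≈1.969064; I≈9.297922, D=e−e_prev≈1.245676; u=1·1.969064+0·9.297922+1/4·1.245676≈2.280483; next y=7/10·3.030936+3/4·2.280483≈3.832017
n=5: y≈3.832017, sp=5, e=sp−y≈1.167983; I≈10.465904, D=e−e_prev≈-0.801082; u=1·1.167983+0·10.465904+1/4·(-0.801082)≈0.967712; next y=7/10·3.832017+3/4·0.967712≈3.408196
n=6: y≈3.408196, sp=5, e=sp−y≈1.591804; I≈12.057708, D=e−e_prev≈0.423821; u=1·1.591804+0·12.057708+1/4·0.423821≈1.697759; next y=7/10·3.408196+3/4·1.697759≈3.659057
n=7: y≈3.659057, sp=5, e=sp−y≈1.340943; I≈13.398651, D=e−e_prev≈-0.250860; u=1·1.340943+0·13.398651+1/4·(-0.250860)≈1.278228; next y=7/10·3.659057+3/4·1.278228≈3.520011
n=8: y≈3.520011, sp=5, e=sp−y≈1.479989; I≈14.878641, D=e−e_prev≈0.139046; u=1·1.479989+0·14.878641+1/4·0.139046≈1.514751; next y=7/10·3.520011+3/4·1.514751≈3.600071
n=9: y≈3.600071, sp=5, e=sp−y≈1.399929; I≈16.278570, D=e−e_prev≈-0.080060; u=1·1.399929+0·16.278570+1/4·(-0.080060)≈1.379915; next y=7/10·3.600071+3/4·1.379915≈3.554985
n=10: y≈3.554985, sp=1, e=sp−y≈-2.554985; I≈13.723585, D=e−e_prev≈-3.954915; u=1·(-2.554985)+0·13.723585+1/4·(-3.954915)≈-3.543714; next y=7/10·3.554985+3/4·(-3.543714)≈-0.169296
n=11: y≈-0.169296, sp=1, e=sp−y≈1.169296; I≈14.892881, D=e−e_prev≈3.724281; u=1·1.169296+0·14.892881+1/4·3.724281≈2.100366; next y=7/10·(-0.169296)+3/4·2.100366≈1.456767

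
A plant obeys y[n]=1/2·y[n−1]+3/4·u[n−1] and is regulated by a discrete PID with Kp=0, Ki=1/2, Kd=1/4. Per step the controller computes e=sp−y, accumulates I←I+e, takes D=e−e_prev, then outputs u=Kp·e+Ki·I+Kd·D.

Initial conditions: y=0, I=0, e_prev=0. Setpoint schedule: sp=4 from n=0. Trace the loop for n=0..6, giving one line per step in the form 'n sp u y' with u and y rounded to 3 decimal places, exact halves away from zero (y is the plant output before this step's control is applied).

0 4 3.000 0.000
1 4 2.313 2.250
2 4 3.293 2.859
3 4 3.236 3.899
4 4 3.188 4.376
5 4 2.967 4.579
6 4 2.776 4.515

(exact arithmetic carried between steps; '≈' marks a value shown rounded to 6 d.p. or computed from one; I and e_prev carry over from the previous line; the table rounds u and y to 3 d.p., halves away from zero)
n=0: y=0, sp=4, e=sp−y=4; I=4, D=e−e_prev=4; u=0·4+1/2·4+1/4·4=3; next y=1/2·0+3/4·3=2.25
n=1: y=2.25, sp=4, e=sp−y=1.75; I=5.75, D=e−e_prev=-2.25; u=0·1.75+1/2·5.75+1/4·(-2.25)=2.3125; next y=1/2·2.25+3/4·2.3125=2.859375
n=2: y=2.859375, sp=4, e=sp−y=1.140625; I=6.890625, D=e−e_prev=-0.609375; u=0·1.140625+1/2·6.890625+1/4·(-0.609375)≈3.292969; next y=1/2·2.859375+3/4·3.292969≈3.899414
n=3: y≈3.899414, sp=4, e=sp−y≈0.100586; I≈6.991211, D=e−e_prev≈-1.040039; u=0·0.100586+1/2·6.991211+1/4·(-1.040039)≈3.235596; next y=1/2·3.899414+3/4·3.235596≈4.376404
n=4: y≈4.376404, sp=4, e=sp−y≈-0.376404; I≈6.614807, D=e−e_prev≈-0.476990; u=0·(-0.376404)+1/2·6.614807+1/4·(-0.476990)≈3.188156; next y=1/2·4.376404+3/4·3.188156≈4.579319
n=5: y≈4.579319, sp=4, e=sp−y≈-0.579319; I≈6.035488, D=e−e_prev≈-0.202915; u=0·(-0.579319)+1/2·6.035488+1/4·(-0.202915)≈2.967015; next y=1/2·4.579319+3/4·2.967015≈4.514921
n=6: y≈4.514921, sp=4, e=sp−y≈-0.514921; I≈5.520567, D=e−e_prev≈0.064398; u=0·(-0.514921)+1/2·5.520567+1/4·0.064398≈2.776383; next y=1/2·4.514921+3/4·2.776383≈4.339748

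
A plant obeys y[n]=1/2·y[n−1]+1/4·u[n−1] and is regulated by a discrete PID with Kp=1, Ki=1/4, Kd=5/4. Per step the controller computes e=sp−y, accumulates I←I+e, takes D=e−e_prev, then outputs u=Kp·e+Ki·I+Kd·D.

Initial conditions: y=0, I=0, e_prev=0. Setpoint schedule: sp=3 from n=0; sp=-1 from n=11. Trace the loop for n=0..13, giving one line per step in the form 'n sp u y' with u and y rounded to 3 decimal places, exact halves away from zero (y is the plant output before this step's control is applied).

(exact arithmetic carried between steps; '≈' marks a value shown rounded to 6 d.p. or computed from one; I and e_prev carry over from the previous line; the table rounds u and y to 3 d.p., halves away from zero)
n=0: y=0, sp=3, e=sp−y=3; I=3, D=e−e_prev=3; u=1·3+1/4·3+5/4·3=7.5; next y=1/2·0+1/4·7.5=1.875
n=1: y=1.875, sp=3, e=sp−y=1.125; I=4.125, D=e−e_prev=-1.875; u=1·1.125+1/4·4.125+5/4·(-1.875)=-0.1875; next y=1/2·1.875+1/4·(-0.1875)=0.890625
n=2: y=0.890625, sp=3, e=sp−y=2.109375; I=6.234375, D=e−e_prev=0.984375; u=1·2.109375+1/4·6.234375+5/4·0.984375≈4.898438; next y=1/2·0.890625+1/4·4.898438≈1.669922
n=3: y≈1.669922, sp=3, e=sp−y≈1.330078; I≈7.564453, D=e−e_prev≈-0.779297; u=1·1.330078+1/4·7.564453+5/4·(-0.779297)≈2.247070; next y=1/2·1.669922+1/4·2.247070≈1.396729
n=4: y≈1.396729, sp=3, e=sp−y≈1.603271; I≈9.167725, D=e−e_prev≈0.273193; u=1·1.603271+1/4·9.167725+5/4·0.273193≈4.236694; next y=1/2·1.396729+1/4·4.236694≈1.757538
n=5: y≈1.757538, sp=3, e=sp−y≈1.242462; I≈10.410187, D=e−e_prev≈-0.360809; u=1·1.242462+1/4·10.410187+5/4·(-0.360809)≈3.393997; next y=1/2·1.757538+1/4·3.393997≈1.727268
n=6: y≈1.727268, sp=3, e=sp−y≈1.272732; I≈11.682919, D=e−e_prev≈0.030270; u=1·1.272732+1/4·11.682919+5/4·0.030270≈4.231298; next y=1/2·1.727268+1/4·4.231298≈1.921459
n=7: y≈1.921459, sp=3, e=sp−y≈1.078541; I≈12.761460, D=e−e_prev≈-0.194191; u=1·1.078541+1/4·12.761460+5/4·(-0.194191)≈4.026168; next y=1/2·1.921459+1/4·4.026168≈1.967271
n=8: y≈1.967271, sp=3, e=sp−y≈1.032729; I≈13.794188, D=e−e_prev≈-0.045813; u=1·1.032729+1/4·13.794188+5/4·(-0.045813)≈4.424010; next y=1/2·1.967271+1/4·4.424010≈2.089638
n=9: y≈2.089638, sp=3, e=sp−y≈0.910362; I≈14.704550, D=e−e_prev≈-0.122367; u=1·0.910362+1/4·14.704550+5/4·(-0.122367)≈4.433541; next y=1/2·2.089638+1/4·4.433541≈2.153204
n=10: y≈2.153204, sp=3, e=sp−y≈0.846796; I≈15.551346, D=e−e_prev≈-0.063566; u=1·0.846796+1/4·15.551346+5/4·(-0.063566)≈4.655174; next y=1/2·2.153204+1/4·4.655174≈2.240396
n=11: y≈2.240396, sp=-1, e=sp−y≈-3.240396; I≈12.310950, D=e−e_prev≈-4.087191; u=1·(-3.240396)+1/4·12.310950+5/4·(-4.087191)≈-5.271648; next y=1/2·2.240396+1/4·(-5.271648)≈-0.197714
n=12: y≈-0.197714, sp=-1, e=sp−y≈-0.802286; I≈11.508664, D=e−e_prev≈2.438110; u=1·(-0.802286)+1/4·11.508664+5/4·2.438110≈5.122517; next y=1/2·(-0.197714)+1/4·5.122517≈1.181772
n=13: y≈1.181772, sp=-1, e=sp−y≈-2.181772; I≈9.326892, D=e−e_prev≈-1.379486; u=1·(-2.181772)+1/4·9.326892+5/4·(-1.379486)≈-1.574407; next y=1/2·1.181772+1/4·(-1.574407)≈0.197284

0 3 7.500 0.000
1 3 -0.188 1.875
2 3 4.898 0.891
3 3 2.247 1.670
4 3 4.237 1.397
5 3 3.394 1.758
6 3 4.231 1.727
7 3 4.026 1.921
8 3 4.424 1.967
9 3 4.434 2.090
10 3 4.655 2.153
11 -1 -5.272 2.240
12 -1 5.123 -0.198
13 -1 -1.574 1.182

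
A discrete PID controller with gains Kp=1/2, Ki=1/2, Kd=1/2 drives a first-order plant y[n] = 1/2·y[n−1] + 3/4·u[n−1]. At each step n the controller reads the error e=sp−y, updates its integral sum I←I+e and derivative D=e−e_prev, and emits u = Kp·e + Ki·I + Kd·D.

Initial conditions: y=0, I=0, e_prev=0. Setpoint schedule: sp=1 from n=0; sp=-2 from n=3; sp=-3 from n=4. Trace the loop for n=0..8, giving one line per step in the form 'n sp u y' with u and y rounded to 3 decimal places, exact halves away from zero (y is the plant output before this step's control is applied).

0 1 1.500 0.000
1 1 -0.188 1.125
2 1 1.367 0.422
3 -2 -4.417 1.236
4 -3 0.268 -2.695
5 -3 -3.673 -1.146
6 -3 -0.553 -3.327
7 -3 -3.353 -2.079
8 -3 -0.976 -3.554

(exact arithmetic carried between steps; '≈' marks a value shown rounded to 6 d.p. or computed from one; I and e_prev carry over from the previous line; the table rounds u and y to 3 d.p., halves away from zero)
n=0: y=0, sp=1, e=sp−y=1; I=1, D=e−e_prev=1; u=1/2·1+1/2·1+1/2·1=1.5; next y=1/2·0+3/4·1.5=1.125
n=1: y=1.125, sp=1, e=sp−y=-0.125; I=0.875, D=e−e_prev=-1.125; u=1/2·(-0.125)+1/2·0.875+1/2·(-1.125)=-0.1875; next y=1/2·1.125+3/4·(-0.1875)=0.421875
n=2: y=0.421875, sp=1, e=sp−y=0.578125; I=1.453125, D=e−e_prev=0.703125; u=1/2·0.578125+1/2·1.453125+1/2·0.703125≈1.367188; next y=1/2·0.421875+3/4·1.367188≈1.236328
n=3: y≈1.236328, sp=-2, e=sp−y≈-3.236328; I≈-1.783203, D=e−e_prev≈-3.814453; u=1/2·(-3.236328)+1/2·(-1.783203)+1/2·(-3.814453)≈-4.416992; next y=1/2·1.236328+3/4·(-4.416992)≈-2.694580
n=4: y≈-2.694580, sp=-3, e=sp−y≈-0.305420; I≈-2.088623, D=e−e_prev≈2.930908; u=1/2·(-0.305420)+1/2·(-2.088623)+1/2·2.930908≈0.268433; next y=1/2·(-2.694580)+3/4·0.268433≈-1.145966
n=5: y≈-1.145966, sp=-3, e=sp−y≈-1.854034; I≈-3.942657, D=e−e_prev≈-1.548615; u=1/2·(-1.854034)+1/2·(-3.942657)+1/2·(-1.548615)≈-3.672653; next y=1/2·(-1.145966)+3/4·(-3.672653)≈-3.327473
n=6: y≈-3.327473, sp=-3, e=sp−y≈0.327473; I≈-3.615185, D=e−e_prev≈2.181507; u=1/2·0.327473+1/2·(-3.615185)+1/2·2.181507≈-0.553102; next y=1/2·(-3.327473)+3/4·(-0.553102)≈-2.078563
n=7: y≈-2.078563, sp=-3, e=sp−y≈-0.921437; I≈-4.536622, D=e−e_prev≈-1.248909; u=1/2·(-0.921437)+1/2·(-4.536622)+1/2·(-1.248909)≈-3.353484; next y=1/2·(-2.078563)+3/4·(-3.353484)≈-3.554395
n=8: y≈-3.554395, sp=-3, e=sp−y≈0.554395; I≈-3.982227, D=e−e_prev≈1.475831; u=1/2·0.554395+1/2·(-3.982227)+1/2·1.475831≈-0.976001; next y=1/2·(-3.554395)+3/4·(-0.976001)≈-2.509198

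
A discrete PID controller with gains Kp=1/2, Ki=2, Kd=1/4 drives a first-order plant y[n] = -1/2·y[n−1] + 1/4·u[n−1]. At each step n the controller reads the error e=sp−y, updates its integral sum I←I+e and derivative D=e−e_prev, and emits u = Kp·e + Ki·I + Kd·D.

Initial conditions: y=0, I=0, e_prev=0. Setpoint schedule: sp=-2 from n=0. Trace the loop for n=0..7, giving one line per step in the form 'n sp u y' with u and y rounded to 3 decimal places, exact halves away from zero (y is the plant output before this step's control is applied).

(exact arithmetic carried between steps; '≈' marks a value shown rounded to 6 d.p. or computed from one; I and e_prev carry over from the previous line; the table rounds u and y to 3 d.p., halves away from zero)
n=0: y=0, sp=-2, e=sp−y=-2; I=-2, D=e−e_prev=-2; u=1/2·(-2)+2·(-2)+1/4·(-2)=-5.5; next y=-1/2·0+1/4·(-5.5)=-1.375
n=1: y=-1.375, sp=-2, e=sp−y=-0.625; I=-2.625, D=e−e_prev=1.375; u=1/2·(-0.625)+2·(-2.625)+1/4·1.375=-5.21875; next y=-1/2·(-1.375)+1/4·(-5.21875)≈-0.617188
n=2: y≈-0.617188, sp=-2, e=sp−y≈-1.382813; I≈-4.007813, D=e−e_prev≈-0.757813; u=1/2·(-1.382813)+2·(-4.007813)+1/4·(-0.757813)≈-8.896484; next y=-1/2·(-0.617188)+1/4·(-8.896484)≈-1.915527
n=3: y≈-1.915527, sp=-2, e=sp−y≈-0.084473; I≈-4.092285, D=e−e_prev≈1.298340; u=1/2·(-0.084473)+2·(-4.092285)+1/4·1.298340≈-7.902222; next y=-1/2·(-1.915527)+1/4·(-7.902222)≈-1.017792
n=4: y≈-1.017792, sp=-2, e=sp−y≈-0.982208; I≈-5.074493, D=e−e_prev≈-0.897736; u=1/2·(-0.982208)+2·(-5.074493)+1/4·(-0.897736)≈-10.864525; next y=-1/2·(-1.017792)+1/4·(-10.864525)≈-2.207235
n=5: y≈-2.207235, sp=-2, e=sp−y≈0.207235; I≈-4.867258, D=e−e_prev≈1.189444; u=1/2·0.207235+2·(-4.867258)+1/4·1.189444≈-9.333538; next y=-1/2·(-2.207235)+1/4·(-9.333538)≈-1.229767
n=6: y≈-1.229767, sp=-2, e=sp−y≈-0.770233; I≈-5.637491, D=e−e_prev≈-0.977469; u=1/2·(-0.770233)+2·(-5.637491)+1/4·(-0.977469)≈-11.904466; next y=-1/2·(-1.229767)+1/4·(-11.904466)≈-2.361233
n=7: y≈-2.361233, sp=-2, e=sp−y≈0.361233; I≈-5.276258, D=e−e_prev≈1.131467; u=1/2·0.361233+2·(-5.276258)+1/4·1.131467≈-10.089033; next y=-1/2·(-2.361233)+1/4·(-10.089033)≈-1.341642

0 -2 -5.500 0.000
1 -2 -5.219 -1.375
2 -2 -8.896 -0.617
3 -2 -7.902 -1.916
4 -2 -10.865 -1.018
5 -2 -9.334 -2.207
6 -2 -11.904 -1.230
7 -2 -10.089 -2.361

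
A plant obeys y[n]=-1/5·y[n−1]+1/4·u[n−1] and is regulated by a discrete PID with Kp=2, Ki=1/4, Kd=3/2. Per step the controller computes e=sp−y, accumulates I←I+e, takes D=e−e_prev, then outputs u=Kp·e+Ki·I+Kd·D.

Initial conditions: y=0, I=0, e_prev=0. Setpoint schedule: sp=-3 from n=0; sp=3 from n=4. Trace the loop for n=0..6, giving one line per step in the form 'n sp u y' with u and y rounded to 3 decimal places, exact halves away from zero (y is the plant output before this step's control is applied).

(exact arithmetic carried between steps; '≈' marks a value shown rounded to 6 d.p. or computed from one; I and e_prev carry over from the previous line; the table rounds u and y to 3 d.p., halves away from zero)
n=0: y=0, sp=-3, e=sp−y=-3; I=-3, D=e−e_prev=-3; u=2·(-3)+1/4·(-3)+3/2·(-3)=-11.25; next y=-1/5·0+1/4·(-11.25)=-2.8125
n=1: y=-2.8125, sp=-3, e=sp−y=-0.1875; I=-3.1875, D=e−e_prev=2.8125; u=2·(-0.1875)+1/4·(-3.1875)+3/2·2.8125=3.046875; next y=-1/5·(-2.8125)+1/4·3.046875≈1.324219
n=2: y≈1.324219, sp=-3, e=sp−y≈-4.324219; I≈-7.511719, D=e−e_prev≈-4.136719; u=2·(-4.324219)+1/4·(-7.511719)+3/2·(-4.136719)≈-16.731445; next y=-1/5·1.324219+1/4·(-16.731445)≈-4.447705
n=3: y≈-4.447705, sp=-3, e=sp−y≈1.447705; I≈-6.064014, D=e−e_prev≈5.771924; u=2·1.447705+1/4·(-6.064014)+3/2·5.771924≈10.037292; next y=-1/5·(-4.447705)+1/4·10.037292≈3.398864
n=4: y≈3.398864, sp=3, e=sp−y≈-0.398864; I≈-6.462878, D=e−e_prev≈-1.846569; u=2·(-0.398864)+1/4·(-6.462878)+3/2·(-1.846569)≈-5.183302; next y=-1/5·3.398864+1/4·(-5.183302)≈-1.975598
n=5: y≈-1.975598, sp=3, e=sp−y≈4.975598; I≈-1.487280, D=e−e_prev≈5.374462; u=2·4.975598+1/4·(-1.487280)+3/2·5.374462≈17.641070; next y=-1/5·(-1.975598)+1/4·17.641070≈4.805387
n=6: y≈4.805387, sp=3, e=sp−y≈-1.805387; I≈-3.292667, D=e−e_prev≈-6.780985; u=2·(-1.805387)+1/4·(-3.292667)+3/2·(-6.780985)≈-14.605419; next y=-1/5·4.805387+1/4·(-14.605419)≈-4.612432

0 -3 -11.250 0.000
1 -3 3.047 -2.813
2 -3 -16.731 1.324
3 -3 10.037 -4.448
4 3 -5.183 3.399
5 3 17.641 -1.976
6 3 -14.605 4.805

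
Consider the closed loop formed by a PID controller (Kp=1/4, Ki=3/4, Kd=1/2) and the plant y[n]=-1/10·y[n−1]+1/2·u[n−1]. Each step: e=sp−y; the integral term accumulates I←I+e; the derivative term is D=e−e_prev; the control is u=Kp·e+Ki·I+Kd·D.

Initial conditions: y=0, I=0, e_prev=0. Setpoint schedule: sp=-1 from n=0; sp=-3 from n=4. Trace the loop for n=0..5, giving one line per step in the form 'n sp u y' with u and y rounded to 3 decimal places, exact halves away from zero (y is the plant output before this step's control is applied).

0 -1 -1.500 0.000
1 -1 -0.625 -0.750
2 -1 -1.956 -0.238
3 -1 -1.197 -0.954
4 -3 -5.267 -0.503
5 -3 -2.793 -2.583

(exact arithmetic carried between steps; '≈' marks a value shown rounded to 6 d.p. or computed from one; I and e_prev carry over from the previous line; the table rounds u and y to 3 d.p., halves away from zero)
n=0: y=0, sp=-1, e=sp−y=-1; I=-1, D=e−e_prev=-1; u=1/4·(-1)+3/4·(-1)+1/2·(-1)=-1.5; next y=-1/10·0+1/2·(-1.5)=-0.75
n=1: y=-0.75, sp=-1, e=sp−y=-0.25; I=-1.25, D=e−e_prev=0.75; u=1/4·(-0.25)+3/4·(-1.25)+1/2·0.75=-0.625; next y=-1/10·(-0.75)+1/2·(-0.625)=-0.2375
n=2: y=-0.2375, sp=-1, e=sp−y=-0.7625; I=-2.0125, D=e−e_prev=-0.5125; u=1/4·(-0.7625)+3/4·(-2.0125)+1/2·(-0.5125)=-1.95625; next y=-1/10·(-0.2375)+1/2·(-1.95625)=-0.954375
n=3: y=-0.954375, sp=-1, e=sp−y=-0.045625; I=-2.058125, D=e−e_prev=0.716875; u=1/4·(-0.045625)+3/4·(-2.058125)+1/2·0.716875≈-1.196563; next y=-1/10·(-0.954375)+1/2·(-1.196563)≈-0.502844
n=4: y≈-0.502844, sp=-3, e=sp−y≈-2.497156; I≈-4.555281, D=e−e_prev≈-2.451531; u=1/4·(-2.497156)+3/4·(-4.555281)+1/2·(-2.451531)≈-5.266516; next y=-1/10·(-0.502844)+1/2·(-5.266516)≈-2.582973
n=5: y≈-2.582973, sp=-3, e=sp−y≈-0.417027; I≈-4.972308, D=e−e_prev≈2.080130; u=1/4·(-0.417027)+3/4·(-4.972308)+1/2·2.080130≈-2.793423; next y=-1/10·(-2.582973)+1/2·(-2.793423)≈-1.138414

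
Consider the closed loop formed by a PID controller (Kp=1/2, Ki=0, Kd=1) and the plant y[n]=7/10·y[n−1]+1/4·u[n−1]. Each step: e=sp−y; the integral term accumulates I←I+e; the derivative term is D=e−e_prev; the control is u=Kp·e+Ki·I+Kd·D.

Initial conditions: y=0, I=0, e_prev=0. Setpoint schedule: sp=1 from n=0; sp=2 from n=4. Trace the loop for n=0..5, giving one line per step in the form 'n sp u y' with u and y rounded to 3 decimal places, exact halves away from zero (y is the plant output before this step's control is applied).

(exact arithmetic carried between steps; '≈' marks a value shown rounded to 6 d.p. or computed from one; I and e_prev carry over from the previous line; the table rounds u and y to 3 d.p., halves away from zero)
n=0: y=0, sp=1, e=sp−y=1; I=1, D=e−e_prev=1; u=1/2·1+0·1+1·1=1.5; next y=7/10·0+1/4·1.5=0.375
n=1: y=0.375, sp=1, e=sp−y=0.625; I=1.625, D=e−e_prev=-0.375; u=1/2·0.625+0·1.625+1·(-0.375)=-0.0625; next y=7/10·0.375+1/4·(-0.0625)=0.246875
n=2: y=0.246875, sp=1, e=sp−y=0.753125; I=2.378125, D=e−e_prev=0.128125; u=1/2·0.753125+0·2.378125+1·0.128125≈0.504688; next y=7/10·0.246875+1/4·0.504688≈0.298984
n=3: y≈0.298984, sp=1, e=sp−y≈0.701016; I≈3.079141, D=e−e_prev≈-0.052109; u=1/2·0.701016+0·3.079141+1·(-0.052109)≈0.298398; next y=7/10·0.298984+1/4·0.298398≈0.283889
n=4: y≈0.283889, sp=2, e=sp−y≈1.716111; I≈4.795252, D=e−e_prev≈1.015096; u=1/2·1.716111+0·4.795252+1·1.015096≈1.873151; next y=7/10·0.283889+1/4·1.873151≈0.667010
n=5: y≈0.667010, sp=2, e=sp−y≈1.332990; I≈6.128242, D=e−e_prev≈-0.383121; u=1/2·1.332990+0·6.128242+1·(-0.383121)≈0.283374; next y=7/10·0.667010+1/4·0.283374≈0.537750

0 1 1.500 0.000
1 1 -0.063 0.375
2 1 0.505 0.247
3 1 0.298 0.299
4 2 1.873 0.284
5 2 0.283 0.667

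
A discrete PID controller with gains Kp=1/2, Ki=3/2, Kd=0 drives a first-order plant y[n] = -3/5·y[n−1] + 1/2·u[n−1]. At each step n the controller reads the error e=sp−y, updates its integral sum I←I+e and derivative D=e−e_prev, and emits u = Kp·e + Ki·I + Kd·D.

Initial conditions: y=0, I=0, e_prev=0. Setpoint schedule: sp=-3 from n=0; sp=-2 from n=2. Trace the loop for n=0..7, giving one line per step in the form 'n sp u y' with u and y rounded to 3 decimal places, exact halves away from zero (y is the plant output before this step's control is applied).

0 -3 -6.000 0.000
1 -3 -4.500 -3.000
2 -2 -7.600 -0.450
3 -2 -3.765 -3.530
4 -2 -9.001 0.236
5 -2 -2.600 -4.642
6 -2 -10.891 1.485
7 -2 -0.475 -6.337

(exact arithmetic carried between steps; '≈' marks a value shown rounded to 6 d.p. or computed from one; I and e_prev carry over from the previous line; the table rounds u and y to 3 d.p., halves away from zero)
n=0: y=0, sp=-3, e=sp−y=-3; I=-3, D=e−e_prev=-3; u=1/2·(-3)+3/2·(-3)+0·(-3)=-6; next y=-3/5·0+1/2·(-6)=-3
n=1: y=-3, sp=-3, e=sp−y=0; I=-3, D=e−e_prev=3; u=1/2·0+3/2·(-3)+0·3=-4.5; next y=-3/5·(-3)+1/2·(-4.5)=-0.45
n=2: y=-0.45, sp=-2, e=sp−y=-1.55; I=-4.55, D=e−e_prev=-1.55; u=1/2·(-1.55)+3/2·(-4.55)+0·(-1.55)=-7.6; next y=-3/5·(-0.45)+1/2·(-7.6)=-3.53
n=3: y=-3.53, sp=-2, e=sp−y=1.53; I=-3.02, D=e−e_prev=3.08; u=1/2·1.53+3/2·(-3.02)+0·3.08=-3.765; next y=-3/5·(-3.53)+1/2·(-3.765)=0.2355
n=4: y=0.2355, sp=-2, e=sp−y=-2.2355; I=-5.2555, D=e−e_prev=-3.7655; u=1/2·(-2.2355)+3/2·(-5.2555)+0·(-3.7655)=-9.001; next y=-3/5·0.2355+1/2·(-9.001)=-4.6418
n=5: y=-4.6418, sp=-2, e=sp−y=2.6418; I=-2.6137, D=e−e_prev=4.8773; u=1/2·2.6418+3/2·(-2.6137)+0·4.8773=-2.59965; next y=-3/5·(-4.6418)+1/2·(-2.59965)=1.485255
n=6: y=1.485255, sp=-2, e=sp−y=-3.485255; I=-6.098955, D=e−e_prev=-6.127055; u=1/2·(-3.485255)+3/2·(-6.098955)+0·(-6.127055)=-10.89106; next y=-3/5·1.485255+1/2·(-10.89106)=-6.336683
n=7: y=-6.336683, sp=-2, e=sp−y=4.336683; I=-1.762272, D=e−e_prev=7.821938; u=1/2·4.336683+3/2·(-1.762272)+0·7.821938≈-0.475067; next y=-3/5·(-6.336683)+1/2·(-0.475067)≈3.564477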